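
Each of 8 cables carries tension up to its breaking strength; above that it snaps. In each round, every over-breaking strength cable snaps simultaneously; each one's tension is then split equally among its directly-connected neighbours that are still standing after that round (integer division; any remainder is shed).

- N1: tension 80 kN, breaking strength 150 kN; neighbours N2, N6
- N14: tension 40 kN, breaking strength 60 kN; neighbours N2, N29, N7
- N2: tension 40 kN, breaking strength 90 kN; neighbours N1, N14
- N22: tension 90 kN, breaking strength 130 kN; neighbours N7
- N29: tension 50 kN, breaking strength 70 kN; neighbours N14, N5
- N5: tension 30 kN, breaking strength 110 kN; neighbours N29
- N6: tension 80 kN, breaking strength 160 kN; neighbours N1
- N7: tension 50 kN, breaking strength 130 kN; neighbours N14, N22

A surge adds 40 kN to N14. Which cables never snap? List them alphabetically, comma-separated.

N1, N2, N22, N5, N6, N7

Round 1 — N14 at 80 > 60. N14 snaps.
  N14 sheds 80 kN to N2, N29, N7: 26 each (2 lost).
    N2: 40+26 = 66 ≤ 90
    N29: 50+26 = 76 > 70
    N7: 50+26 = 76 ≤ 130
Round 2 — N29 snaps.
  N29 sheds 76 kN to N5: 76 each.
    N5: 30+76 = 106 ≤ 110
No further breaks.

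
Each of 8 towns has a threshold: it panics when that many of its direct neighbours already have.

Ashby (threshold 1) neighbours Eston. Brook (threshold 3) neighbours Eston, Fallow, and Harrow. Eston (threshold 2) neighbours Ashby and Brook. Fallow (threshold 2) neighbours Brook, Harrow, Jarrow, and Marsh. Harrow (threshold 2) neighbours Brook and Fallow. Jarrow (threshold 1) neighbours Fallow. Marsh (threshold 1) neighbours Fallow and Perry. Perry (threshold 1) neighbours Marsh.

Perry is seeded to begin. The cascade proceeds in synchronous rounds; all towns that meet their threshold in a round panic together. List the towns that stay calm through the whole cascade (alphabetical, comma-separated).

Ashby, Brook, Eston, Fallow, Harrow, Jarrow

Round 1 — Perry panics (initial).
Round 2 — checking thresholds:
  Marsh: 1 of 2 neighbours ≥ 1, panics.
Round 3 — no new panics; cascade stops.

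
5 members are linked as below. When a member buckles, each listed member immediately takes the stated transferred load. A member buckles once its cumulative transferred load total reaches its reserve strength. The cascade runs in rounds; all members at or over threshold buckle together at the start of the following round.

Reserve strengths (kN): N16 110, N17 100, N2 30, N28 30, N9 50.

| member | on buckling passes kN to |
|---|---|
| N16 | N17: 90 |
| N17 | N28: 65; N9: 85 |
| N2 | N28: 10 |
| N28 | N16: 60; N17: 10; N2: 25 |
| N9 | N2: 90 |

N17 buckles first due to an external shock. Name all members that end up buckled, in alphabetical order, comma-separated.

N17, N2, N28, N9

Round 1 — N17 buckles (initial).
  N28: +65 → 65 ≥ 30
  N9: +85 → 85 ≥ 50
Round 2 — N28, N9 buckle.
  N16: +60 → 60 < 110
  N2: +25+90 → 115 ≥ 30
Round 3 — N2 buckles.
No further bucklings.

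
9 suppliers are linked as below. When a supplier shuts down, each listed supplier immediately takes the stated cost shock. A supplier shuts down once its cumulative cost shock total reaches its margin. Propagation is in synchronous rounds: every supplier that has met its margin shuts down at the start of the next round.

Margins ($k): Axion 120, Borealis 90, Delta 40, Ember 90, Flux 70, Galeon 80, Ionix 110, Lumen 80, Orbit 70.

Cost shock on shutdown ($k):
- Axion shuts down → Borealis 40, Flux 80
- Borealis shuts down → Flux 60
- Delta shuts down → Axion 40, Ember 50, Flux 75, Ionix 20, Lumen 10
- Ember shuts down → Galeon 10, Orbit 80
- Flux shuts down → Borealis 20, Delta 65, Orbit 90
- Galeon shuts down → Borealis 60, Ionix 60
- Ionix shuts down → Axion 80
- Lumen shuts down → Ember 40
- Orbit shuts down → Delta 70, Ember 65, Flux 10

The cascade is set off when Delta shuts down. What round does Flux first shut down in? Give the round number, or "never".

Round 1 — Delta shuts down (initial).
  Axion: +40 → 40 < 120
  Ember: +50 → 50 < 90
  Flux: +75 → 75 ≥ 70
  Ionix: +20 → 20 < 110
  Lumen: +10 → 10 < 80
Round 2 — Flux shuts down.
  Borealis: +20 → 20 < 90
  Orbit: +90 → 90 ≥ 70
Round 3 — Orbit shuts down.
  Ember: +65 → 115 ≥ 90
Round 4 — Ember shuts down.
  Galeon: +10 → 10 < 80
No further shutdowns.

2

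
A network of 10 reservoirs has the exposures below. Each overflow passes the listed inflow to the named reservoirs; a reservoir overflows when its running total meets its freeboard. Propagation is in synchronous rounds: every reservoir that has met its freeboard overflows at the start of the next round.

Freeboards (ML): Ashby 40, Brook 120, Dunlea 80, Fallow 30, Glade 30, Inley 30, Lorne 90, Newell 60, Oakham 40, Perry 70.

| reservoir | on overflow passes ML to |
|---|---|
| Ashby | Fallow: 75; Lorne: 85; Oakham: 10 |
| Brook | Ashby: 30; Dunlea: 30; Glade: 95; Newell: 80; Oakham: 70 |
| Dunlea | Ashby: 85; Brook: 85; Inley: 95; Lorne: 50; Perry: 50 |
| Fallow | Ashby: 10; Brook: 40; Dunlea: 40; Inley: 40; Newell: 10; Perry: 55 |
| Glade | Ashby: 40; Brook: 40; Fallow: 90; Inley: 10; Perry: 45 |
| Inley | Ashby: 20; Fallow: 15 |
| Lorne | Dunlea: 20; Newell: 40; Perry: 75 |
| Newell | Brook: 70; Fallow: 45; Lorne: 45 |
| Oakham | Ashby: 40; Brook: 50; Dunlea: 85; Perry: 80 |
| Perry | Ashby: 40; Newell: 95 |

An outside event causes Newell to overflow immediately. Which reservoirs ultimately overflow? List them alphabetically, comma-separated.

Fallow, Inley, Newell

Round 1 — Newell overflows (initial).
  Brook: +70 → 70 < 120
  Fallow: +45 → 45 ≥ 30
  Lorne: +45 → 45 < 90
Round 2 — Fallow overflows.
  Ashby: +10 → 10 < 40
  Brook: +40 → 110 < 120
  Dunlea: +40 → 40 < 80
  Inley: +40 → 40 ≥ 30
  Perry: +55 → 55 < 70
Round 3 — Inley overflows.
  Ashby: +20 → 30 < 40
No further overflows.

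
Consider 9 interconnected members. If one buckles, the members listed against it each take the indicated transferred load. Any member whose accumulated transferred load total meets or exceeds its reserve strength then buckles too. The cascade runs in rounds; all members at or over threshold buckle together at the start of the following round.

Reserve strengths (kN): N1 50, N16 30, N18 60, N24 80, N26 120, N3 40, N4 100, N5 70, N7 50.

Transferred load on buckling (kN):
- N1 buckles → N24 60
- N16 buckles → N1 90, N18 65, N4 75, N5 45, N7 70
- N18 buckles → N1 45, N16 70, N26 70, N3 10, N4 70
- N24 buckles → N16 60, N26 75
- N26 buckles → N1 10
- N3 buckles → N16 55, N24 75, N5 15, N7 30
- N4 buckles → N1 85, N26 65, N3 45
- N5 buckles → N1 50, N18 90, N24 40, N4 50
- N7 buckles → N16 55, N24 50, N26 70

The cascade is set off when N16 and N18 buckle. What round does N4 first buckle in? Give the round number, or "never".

Round 1 — N16, N18 buckle (initial).
  N1: +90+45 → 135 ≥ 50
  N26: +70 → 70 < 120
  N3: +10 → 10 < 40
  N4: +75+70 → 145 ≥ 100
  N5: +45 → 45 < 70
  N7: +70 → 70 ≥ 50
Round 2 — N1, N4, N7 buckle.
  N24: +60+50 → 110 ≥ 80
  N26: +65+70 → 205 ≥ 120
  N3: +45 → 55 ≥ 40
Round 3 — N24, N26, N3 buckle.
  N5: +15 → 60 < 70
No further bucklings.

2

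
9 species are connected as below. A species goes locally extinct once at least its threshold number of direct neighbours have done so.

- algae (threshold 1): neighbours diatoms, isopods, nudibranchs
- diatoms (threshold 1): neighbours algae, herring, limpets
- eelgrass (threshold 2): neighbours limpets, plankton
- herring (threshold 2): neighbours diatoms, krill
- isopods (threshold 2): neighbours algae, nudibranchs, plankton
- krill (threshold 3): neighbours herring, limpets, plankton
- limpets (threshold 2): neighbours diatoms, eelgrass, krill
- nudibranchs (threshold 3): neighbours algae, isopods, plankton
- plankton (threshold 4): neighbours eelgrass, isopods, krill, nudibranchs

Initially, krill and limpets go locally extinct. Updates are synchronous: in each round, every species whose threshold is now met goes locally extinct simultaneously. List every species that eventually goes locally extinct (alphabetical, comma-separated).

Round 1 — krill, limpets go locally extinct (initial).
Round 2 — checking thresholds:
  diatoms: 1 of 3 neighbours ≥ 1, goes locally extinct.
  eelgrass: 1 of 2 neighbours < 2, not yet.
  herring: 1 of 2 neighbours < 2, not yet.
  plankton: 1 of 4 neighbours < 4, not yet.
Round 3 — checking thresholds:
  algae: 1 of 3 neighbours ≥ 1, goes locally extinct.
  eelgrass: 1 of 2 neighbours < 2, not yet.
  herring: 2 of 2 neighbours ≥ 2, goes locally extinct.
  plankton: 1 of 4 neighbours < 4, not yet.
Round 4 — no new extinctions; cascade stops.

algae, diatoms, herring, krill, limpets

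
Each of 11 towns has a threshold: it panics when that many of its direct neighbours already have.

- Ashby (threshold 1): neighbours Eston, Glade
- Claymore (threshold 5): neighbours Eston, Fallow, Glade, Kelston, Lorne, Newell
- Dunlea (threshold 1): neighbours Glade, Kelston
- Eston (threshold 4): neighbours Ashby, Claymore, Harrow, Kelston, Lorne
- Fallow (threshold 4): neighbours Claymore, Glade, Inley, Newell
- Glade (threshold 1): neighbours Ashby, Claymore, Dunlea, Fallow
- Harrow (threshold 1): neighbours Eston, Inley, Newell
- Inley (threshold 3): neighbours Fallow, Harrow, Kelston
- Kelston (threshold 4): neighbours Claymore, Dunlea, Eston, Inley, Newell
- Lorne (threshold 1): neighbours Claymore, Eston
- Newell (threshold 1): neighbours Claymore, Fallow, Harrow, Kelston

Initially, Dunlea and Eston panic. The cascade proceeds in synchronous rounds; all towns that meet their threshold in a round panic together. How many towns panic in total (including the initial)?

Round 1 — Dunlea, Eston panic (initial).
Round 2 — checking thresholds:
  Ashby: 1 of 2 neighbours ≥ 1, panics.
  Claymore: 1 of 6 neighbours < 5, holds.
  Glade: 1 of 4 neighbours ≥ 1, panics.
  Harrow: 1 of 3 neighbours ≥ 1, panics.
  Kelston: 2 of 5 neighbours < 4, holds.
  Lorne: 1 of 2 neighbours ≥ 1, panics.
Round 3 — checking thresholds:
  Claymore: 3 of 6 neighbours < 5, holds.
  Fallow: 1 of 4 neighbours < 4, holds.
  Inley: 1 of 3 neighbours < 3, holds.
  Kelston: 2 of 5 neighbours < 4, holds.
  Newell: 1 of 4 neighbours ≥ 1, panics.
Round 4 — no new panics; cascade stops.

7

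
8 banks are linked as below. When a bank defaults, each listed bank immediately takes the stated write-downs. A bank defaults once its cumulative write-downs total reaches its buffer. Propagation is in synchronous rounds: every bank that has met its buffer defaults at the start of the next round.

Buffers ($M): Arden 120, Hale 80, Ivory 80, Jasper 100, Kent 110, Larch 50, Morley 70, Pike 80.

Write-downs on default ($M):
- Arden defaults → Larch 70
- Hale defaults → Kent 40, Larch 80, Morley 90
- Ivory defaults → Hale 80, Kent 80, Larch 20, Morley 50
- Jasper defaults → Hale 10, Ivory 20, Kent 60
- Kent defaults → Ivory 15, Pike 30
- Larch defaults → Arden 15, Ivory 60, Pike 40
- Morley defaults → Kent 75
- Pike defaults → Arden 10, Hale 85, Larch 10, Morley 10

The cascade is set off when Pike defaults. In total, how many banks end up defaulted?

Round 1 — Pike defaults (initial).
  Arden: +10 → 10 < 120
  Hale: +85 → 85 ≥ 80
  Larch: +10 → 10 < 50
  Morley: +10 → 10 < 70
Round 2 — Hale defaults.
  Kent: +40 → 40 < 110
  Larch: +80 → 90 ≥ 50
  Morley: +90 → 100 ≥ 70
Round 3 — Larch, Morley default.
  Arden: +15 → 25 < 120
  Ivory: +60 → 60 < 80
  Kent: +75 → 115 ≥ 110
Round 4 — Kent defaults.
  Ivory: +15 → 75 < 80
No further defaults.

5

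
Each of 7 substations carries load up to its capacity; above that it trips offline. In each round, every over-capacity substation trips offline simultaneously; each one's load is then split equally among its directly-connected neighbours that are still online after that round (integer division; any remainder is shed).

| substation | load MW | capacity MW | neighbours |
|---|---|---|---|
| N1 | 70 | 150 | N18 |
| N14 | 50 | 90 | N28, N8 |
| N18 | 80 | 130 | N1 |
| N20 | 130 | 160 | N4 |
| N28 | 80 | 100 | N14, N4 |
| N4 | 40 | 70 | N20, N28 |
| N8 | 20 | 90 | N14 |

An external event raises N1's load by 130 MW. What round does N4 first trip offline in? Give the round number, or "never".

Round 1 — N1 at 200 > 150. N1 trips offline.
  N1 sheds 200 MW to N18: 200 each.
    N18: 80+200 = 280 > 130
Round 2 — N18 trips offline.
  N18 sheds 280 MW: no online neighbours, lost.
No further trips.

never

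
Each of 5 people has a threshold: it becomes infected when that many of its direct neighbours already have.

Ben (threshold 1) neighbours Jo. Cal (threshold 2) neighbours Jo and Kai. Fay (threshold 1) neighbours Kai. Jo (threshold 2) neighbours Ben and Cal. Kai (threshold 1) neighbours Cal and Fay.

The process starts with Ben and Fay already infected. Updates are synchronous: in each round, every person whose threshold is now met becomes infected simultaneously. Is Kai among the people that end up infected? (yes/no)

yes

Round 1 — Ben, Fay become infected (initial).
Round 2 — checking thresholds:
  Jo: 1 of 2 neighbours < 2, not yet.
  Kai: 1 of 2 neighbours ≥ 1, becomes infected.
Round 3 — no new infections; cascade stops.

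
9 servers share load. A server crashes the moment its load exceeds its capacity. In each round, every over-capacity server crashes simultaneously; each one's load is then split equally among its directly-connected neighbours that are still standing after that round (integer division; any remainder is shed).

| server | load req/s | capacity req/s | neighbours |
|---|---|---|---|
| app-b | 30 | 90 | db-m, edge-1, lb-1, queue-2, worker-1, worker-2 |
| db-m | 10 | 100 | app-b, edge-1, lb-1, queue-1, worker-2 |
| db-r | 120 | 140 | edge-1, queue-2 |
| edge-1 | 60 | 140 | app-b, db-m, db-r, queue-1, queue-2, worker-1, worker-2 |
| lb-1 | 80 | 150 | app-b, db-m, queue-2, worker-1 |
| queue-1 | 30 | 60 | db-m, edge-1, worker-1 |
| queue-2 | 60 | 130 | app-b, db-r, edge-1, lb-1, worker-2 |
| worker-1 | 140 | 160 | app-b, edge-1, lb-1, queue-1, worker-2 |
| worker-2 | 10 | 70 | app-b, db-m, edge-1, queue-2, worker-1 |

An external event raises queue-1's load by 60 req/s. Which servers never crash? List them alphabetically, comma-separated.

app-b, db-m, db-r, edge-1, lb-1, queue-2, worker-2

Round 1 — queue-1 at 90 > 60. queue-1 crashes.
  queue-1 sheds 90 req/s to db-m, edge-1, worker-1: 30 each.
    db-m: 10+30 = 40 ≤ 100
    edge-1: 60+30 = 90 ≤ 140
    worker-1: 140+30 = 170 > 160
Round 2 — worker-1 crashes.
  worker-1 sheds 170 req/s to app-b, edge-1, lb-1, worker-2: 42 each (2 lost).
    app-b: 30+42 = 72 ≤ 90
    edge-1: 90+42 = 132 ≤ 140
    lb-1: 80+42 = 122 ≤ 150
    worker-2: 10+42 = 52 ≤ 70
No further crashes.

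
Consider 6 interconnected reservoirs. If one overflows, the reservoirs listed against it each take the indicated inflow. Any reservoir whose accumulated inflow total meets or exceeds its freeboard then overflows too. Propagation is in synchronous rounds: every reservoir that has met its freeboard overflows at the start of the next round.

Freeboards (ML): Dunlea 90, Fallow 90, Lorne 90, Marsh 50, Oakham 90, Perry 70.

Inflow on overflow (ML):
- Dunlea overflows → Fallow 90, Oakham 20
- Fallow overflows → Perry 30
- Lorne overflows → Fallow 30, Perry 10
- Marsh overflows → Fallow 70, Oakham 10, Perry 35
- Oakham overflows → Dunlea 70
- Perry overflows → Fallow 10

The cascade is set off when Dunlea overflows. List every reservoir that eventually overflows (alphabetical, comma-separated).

Dunlea, Fallow

Round 1 — Dunlea overflows (initial).
  Fallow: +90 → 90 ≥ 90
  Oakham: +20 → 20 < 90
Round 2 — Fallow overflows.
  Perry: +30 → 30 < 70
No further overflows.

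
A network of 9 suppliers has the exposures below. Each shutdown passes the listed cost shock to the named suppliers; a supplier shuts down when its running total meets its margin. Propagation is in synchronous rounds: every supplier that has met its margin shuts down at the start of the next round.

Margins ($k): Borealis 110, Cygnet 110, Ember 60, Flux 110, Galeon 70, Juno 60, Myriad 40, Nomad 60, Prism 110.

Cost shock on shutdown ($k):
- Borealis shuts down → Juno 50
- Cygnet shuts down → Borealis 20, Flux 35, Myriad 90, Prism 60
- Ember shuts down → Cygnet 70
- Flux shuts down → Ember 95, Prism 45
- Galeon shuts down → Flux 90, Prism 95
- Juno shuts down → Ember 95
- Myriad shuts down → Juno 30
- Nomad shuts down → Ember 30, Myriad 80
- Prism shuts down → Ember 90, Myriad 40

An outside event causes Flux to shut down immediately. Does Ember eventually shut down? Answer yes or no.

Round 1 — Flux shuts down (initial).
  Ember: +95 → 95 ≥ 60
  Prism: +45 → 45 < 110
Round 2 — Ember shuts down.
  Cygnet: +70 → 70 < 110
No further shutdowns.

yes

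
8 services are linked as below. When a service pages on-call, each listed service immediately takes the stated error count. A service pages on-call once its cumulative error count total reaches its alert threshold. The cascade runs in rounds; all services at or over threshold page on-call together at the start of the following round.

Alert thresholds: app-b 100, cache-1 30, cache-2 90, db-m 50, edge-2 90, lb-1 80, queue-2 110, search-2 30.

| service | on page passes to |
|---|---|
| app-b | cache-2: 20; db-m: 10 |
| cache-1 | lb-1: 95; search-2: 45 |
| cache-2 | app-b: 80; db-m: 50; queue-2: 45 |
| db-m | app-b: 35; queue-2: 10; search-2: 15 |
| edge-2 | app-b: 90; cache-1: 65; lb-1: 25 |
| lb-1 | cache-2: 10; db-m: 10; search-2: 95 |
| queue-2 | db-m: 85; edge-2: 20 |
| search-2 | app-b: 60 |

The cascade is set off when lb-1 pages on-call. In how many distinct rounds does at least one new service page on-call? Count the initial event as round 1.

Round 1 — lb-1 pages on-call (initial).
  cache-2: +10 → 10 < 90
  db-m: +10 → 10 < 50
  search-2: +95 → 95 ≥ 30
Round 2 — search-2 pages on-call.
  app-b: +60 → 60 < 100
No further pages.

2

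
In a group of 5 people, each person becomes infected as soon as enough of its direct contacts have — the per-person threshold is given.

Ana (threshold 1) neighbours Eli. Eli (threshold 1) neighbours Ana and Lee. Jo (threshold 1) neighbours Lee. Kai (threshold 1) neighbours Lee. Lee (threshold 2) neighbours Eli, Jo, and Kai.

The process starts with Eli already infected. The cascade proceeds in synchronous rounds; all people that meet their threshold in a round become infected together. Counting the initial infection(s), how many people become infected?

2

Round 1 — Eli becomes infected (initial).
Round 2 — checking thresholds:
  Ana: 1 of 1 neighbours ≥ 1, becomes infected.
  Lee: 1 of 3 neighbours < 2, holds.
Round 3 — no new infections; cascade stops.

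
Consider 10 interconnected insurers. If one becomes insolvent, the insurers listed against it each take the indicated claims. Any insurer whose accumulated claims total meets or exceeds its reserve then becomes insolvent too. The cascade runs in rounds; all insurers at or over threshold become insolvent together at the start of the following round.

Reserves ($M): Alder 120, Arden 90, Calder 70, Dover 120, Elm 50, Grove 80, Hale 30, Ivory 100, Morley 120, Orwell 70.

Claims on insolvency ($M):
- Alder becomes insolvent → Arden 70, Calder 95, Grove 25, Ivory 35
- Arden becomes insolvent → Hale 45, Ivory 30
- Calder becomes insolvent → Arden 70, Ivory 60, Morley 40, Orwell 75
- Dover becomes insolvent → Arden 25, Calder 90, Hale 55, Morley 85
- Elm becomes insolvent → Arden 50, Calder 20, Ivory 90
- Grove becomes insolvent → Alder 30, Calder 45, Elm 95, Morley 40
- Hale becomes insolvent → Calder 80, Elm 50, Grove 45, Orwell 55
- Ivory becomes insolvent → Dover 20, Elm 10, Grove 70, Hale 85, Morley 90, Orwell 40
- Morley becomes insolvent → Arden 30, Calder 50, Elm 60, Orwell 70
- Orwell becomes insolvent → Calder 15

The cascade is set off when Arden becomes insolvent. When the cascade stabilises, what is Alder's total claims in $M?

Round 1 — Arden becomes insolvent (initial).
  Hale: +45 → 45 ≥ 30
  Ivory: +30 → 30 < 100
Round 2 — Hale becomes insolvent.
  Calder: +80 → 80 ≥ 70
  Elm: +50 → 50 ≥ 50
  Grove: +45 → 45 < 80
  Orwell: +55 → 55 < 70
Round 3 — Calder, Elm become insolvent.
  Ivory: +60+90 → 180 ≥ 100
  Morley: +40 → 40 < 120
  Orwell: +75 → 130 ≥ 70
Round 4 — Ivory, Orwell become insolvent.
  Dover: +20 → 20 < 120
  Grove: +70 → 115 ≥ 80
  Morley: +90 → 130 ≥ 120
Round 5 — Grove, Morley become insolvent.
  Alder: +30 → 30 < 120
No further insolvencies.

30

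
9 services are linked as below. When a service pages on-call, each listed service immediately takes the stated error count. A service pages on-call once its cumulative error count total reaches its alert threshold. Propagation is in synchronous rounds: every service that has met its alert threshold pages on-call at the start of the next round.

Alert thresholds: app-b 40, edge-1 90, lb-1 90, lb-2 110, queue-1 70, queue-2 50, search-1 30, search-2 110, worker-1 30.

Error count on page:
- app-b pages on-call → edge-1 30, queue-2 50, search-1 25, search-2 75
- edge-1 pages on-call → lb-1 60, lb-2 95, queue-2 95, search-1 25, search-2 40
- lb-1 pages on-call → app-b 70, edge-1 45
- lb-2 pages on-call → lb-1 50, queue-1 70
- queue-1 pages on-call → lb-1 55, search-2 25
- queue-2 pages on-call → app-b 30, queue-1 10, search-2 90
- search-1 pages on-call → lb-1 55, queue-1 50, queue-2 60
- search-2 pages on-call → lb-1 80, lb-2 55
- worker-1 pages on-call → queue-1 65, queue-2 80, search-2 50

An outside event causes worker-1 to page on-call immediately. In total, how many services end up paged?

6

Round 1 — worker-1 pages on-call (initial).
  queue-1: +65 → 65 < 70
  queue-2: +80 → 80 ≥ 50
  search-2: +50 → 50 < 110
Round 2 — queue-2 pages on-call.
  app-b: +30 → 30 < 40
  queue-1: +10 → 75 ≥ 70
  search-2: +90 → 140 ≥ 110
Round 3 — queue-1, search-2 page on-call.
  lb-1: +55+80 → 135 ≥ 90
  lb-2: +55 → 55 < 110
Round 4 — lb-1 pages on-call.
  app-b: +70 → 100 ≥ 40
  edge-1: +45 → 45 < 90
Round 5 — app-b pages on-call.
  edge-1: +30 → 75 < 90
  search-1: +25 → 25 < 30
No further pages.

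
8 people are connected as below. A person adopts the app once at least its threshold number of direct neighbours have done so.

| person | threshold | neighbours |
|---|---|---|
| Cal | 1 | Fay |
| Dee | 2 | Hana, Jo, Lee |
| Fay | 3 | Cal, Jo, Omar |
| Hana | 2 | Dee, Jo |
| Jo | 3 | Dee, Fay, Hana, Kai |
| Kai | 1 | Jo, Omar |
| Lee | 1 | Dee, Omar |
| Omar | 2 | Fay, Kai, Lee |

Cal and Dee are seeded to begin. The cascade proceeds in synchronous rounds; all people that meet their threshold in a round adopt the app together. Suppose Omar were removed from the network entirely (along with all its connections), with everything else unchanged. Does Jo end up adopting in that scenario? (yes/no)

With Omar removed:
Round 1 — Cal, Dee adopt the app (initial).
Round 2 — checking thresholds:
  Fay: 1 of 2 neighbours < 3, holds.
  Hana: 1 of 2 neighbours < 2, holds.
  Jo: 1 of 4 neighbours < 3, holds.
  Lee: 1 of 1 neighbours ≥ 1, adopts the app.
Round 3 — no new adoptions; cascade stops.

no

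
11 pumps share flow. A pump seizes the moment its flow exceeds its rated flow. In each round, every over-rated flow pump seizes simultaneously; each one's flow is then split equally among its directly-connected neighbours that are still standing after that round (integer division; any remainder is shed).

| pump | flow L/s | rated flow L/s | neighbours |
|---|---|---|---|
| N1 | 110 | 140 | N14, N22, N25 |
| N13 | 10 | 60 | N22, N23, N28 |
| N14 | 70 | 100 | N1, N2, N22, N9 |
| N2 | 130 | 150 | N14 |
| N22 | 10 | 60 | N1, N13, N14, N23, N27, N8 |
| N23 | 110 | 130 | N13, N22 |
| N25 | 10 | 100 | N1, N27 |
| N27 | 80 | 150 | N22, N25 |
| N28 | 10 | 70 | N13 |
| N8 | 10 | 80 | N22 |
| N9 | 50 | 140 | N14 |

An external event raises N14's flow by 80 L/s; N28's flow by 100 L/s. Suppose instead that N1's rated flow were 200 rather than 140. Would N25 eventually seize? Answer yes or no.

With N1's rated flow at 200:
Round 1 — N14 at 150 > 100; N28 at 110 > 70. N14, N28 seize.
  N14 sheds 150 L/s to N1, N2, N22, N9: 37 each (2 lost).
    N1: 110+37 = 147 ≤ 200
    N2: 130+37 = 167 > 150
    N22: 10+37 = 47 ≤ 60
    N9: 50+37 = 87 ≤ 140
  N28 sheds 110 L/s to N13: 110 each.
    N13: 10+110 = 120 > 60
Round 2 — N13, N2 seize.
  N13 sheds 120 L/s to N22, N23: 60 each.
    N22: 47+60 = 107 > 60
    N23: 110+60 = 170 > 130
  N2 sheds 167 L/s: no online neighbours, lost.
Round 3 — N22, N23 seize.
  N22 sheds 107 L/s to N1, N27, N8: 35 each (2 lost).
    N1: 147+35 = 182 ≤ 200
    N27: 80+35 = 115 ≤ 150
    N8: 10+35 = 45 ≤ 80
  N23 sheds 170 L/s: no online neighbours, lost.
No further seizures.

no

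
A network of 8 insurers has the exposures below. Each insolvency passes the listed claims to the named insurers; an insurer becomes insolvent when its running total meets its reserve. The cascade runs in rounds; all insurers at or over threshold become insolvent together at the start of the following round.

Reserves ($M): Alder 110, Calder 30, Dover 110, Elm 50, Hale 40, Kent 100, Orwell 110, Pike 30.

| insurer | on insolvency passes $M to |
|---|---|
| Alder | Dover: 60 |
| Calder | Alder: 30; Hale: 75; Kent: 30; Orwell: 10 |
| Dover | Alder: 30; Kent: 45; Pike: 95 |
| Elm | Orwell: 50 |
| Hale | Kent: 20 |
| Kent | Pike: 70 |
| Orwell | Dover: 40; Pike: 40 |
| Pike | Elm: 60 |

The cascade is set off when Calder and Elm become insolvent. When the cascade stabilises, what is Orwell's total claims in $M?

Round 1 — Calder, Elm become insolvent (initial).
  Alder: +30 → 30 < 110
  Hale: +75 → 75 ≥ 40
  Kent: +30 → 30 < 100
  Orwell: +10+50 → 60 < 110
Round 2 — Hale becomes insolvent.
  Kent: +20 → 50 < 100
No further insolvencies.

60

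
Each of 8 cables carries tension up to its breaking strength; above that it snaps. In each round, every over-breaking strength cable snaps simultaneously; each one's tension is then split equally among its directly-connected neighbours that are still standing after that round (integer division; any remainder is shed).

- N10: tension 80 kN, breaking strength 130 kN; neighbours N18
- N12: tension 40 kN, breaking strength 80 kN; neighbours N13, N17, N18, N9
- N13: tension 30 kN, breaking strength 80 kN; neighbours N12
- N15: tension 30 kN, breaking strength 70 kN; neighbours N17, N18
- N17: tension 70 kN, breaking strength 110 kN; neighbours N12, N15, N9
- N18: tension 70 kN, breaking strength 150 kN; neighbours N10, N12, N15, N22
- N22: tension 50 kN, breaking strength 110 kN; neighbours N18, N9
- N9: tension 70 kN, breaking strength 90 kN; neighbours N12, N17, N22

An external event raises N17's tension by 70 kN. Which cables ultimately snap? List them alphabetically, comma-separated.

N10, N12, N15, N17, N18, N22, N9

Round 1 — N17 at 140 > 110. N17 snaps.
  N17 sheds 140 kN to N12, N15, N9: 46 each (2 lost).
    N12: 40+46 = 86 > 80
    N15: 30+46 = 76 > 70
    N9: 70+46 = 116 > 90
Round 2 — N12, N15, N9 snap.
  N12 sheds 86 kN to N13, N18: 43 each.
    N13: 30+43 = 73 ≤ 80
    N18: 70+43 = 113 ≤ 150
  N15 sheds 76 kN to N18: 76 each.
    N18: 113+76 = 189 > 150
  N9 sheds 116 kN to N22: 116 each.
    N22: 50+116 = 166 > 110
Round 3 — N18, N22 snap.
  N18 sheds 189 kN to N10: 189 each.
    N10: 80+189 = 269 > 130
  N22 sheds 166 kN: no online neighbours, lost.
Round 4 — N10 snaps.
  N10 sheds 269 kN: no online neighbours, lost.
No further breaks.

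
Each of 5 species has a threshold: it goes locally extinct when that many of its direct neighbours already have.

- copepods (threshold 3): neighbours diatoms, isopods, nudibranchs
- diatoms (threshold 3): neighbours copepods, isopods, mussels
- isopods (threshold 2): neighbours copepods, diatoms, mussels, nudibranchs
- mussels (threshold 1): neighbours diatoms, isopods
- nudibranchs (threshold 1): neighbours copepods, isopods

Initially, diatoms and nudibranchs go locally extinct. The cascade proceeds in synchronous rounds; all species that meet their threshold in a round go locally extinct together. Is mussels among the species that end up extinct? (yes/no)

Round 1 — diatoms, nudibranchs go locally extinct (initial).
Round 2 — checking thresholds:
  copepods: 2 of 3 neighbours < 3, holds.
  isopods: 2 of 4 neighbours ≥ 2, goes locally extinct.
  mussels: 1 of 2 neighbours ≥ 1, goes locally extinct.
Round 3 — checking thresholds:
  copepods: 3 of 3 neighbours ≥ 3, goes locally extinct.
Round 4 — no new extinctions; cascade stops.

yes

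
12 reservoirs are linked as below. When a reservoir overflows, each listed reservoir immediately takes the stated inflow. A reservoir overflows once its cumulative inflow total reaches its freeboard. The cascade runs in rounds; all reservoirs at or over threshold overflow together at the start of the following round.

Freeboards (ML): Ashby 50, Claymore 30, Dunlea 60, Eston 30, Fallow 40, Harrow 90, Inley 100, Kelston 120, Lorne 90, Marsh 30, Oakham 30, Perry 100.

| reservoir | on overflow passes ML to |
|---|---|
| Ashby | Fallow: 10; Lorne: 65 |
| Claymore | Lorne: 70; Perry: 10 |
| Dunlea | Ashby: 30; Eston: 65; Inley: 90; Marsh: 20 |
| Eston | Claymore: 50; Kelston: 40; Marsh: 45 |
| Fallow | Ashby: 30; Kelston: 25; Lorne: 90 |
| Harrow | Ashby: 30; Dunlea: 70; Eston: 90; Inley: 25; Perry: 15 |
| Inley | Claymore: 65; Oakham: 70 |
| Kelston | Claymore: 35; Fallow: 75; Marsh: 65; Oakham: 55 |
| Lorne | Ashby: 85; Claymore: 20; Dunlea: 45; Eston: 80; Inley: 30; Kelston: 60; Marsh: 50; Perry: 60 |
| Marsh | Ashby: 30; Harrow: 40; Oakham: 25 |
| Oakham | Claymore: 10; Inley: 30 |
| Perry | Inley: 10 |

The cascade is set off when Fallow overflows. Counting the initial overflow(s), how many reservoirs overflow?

8

Round 1 — Fallow overflows (initial).
  Ashby: +30 → 30 < 50
  Kelston: +25 → 25 < 120
  Lorne: +90 → 90 ≥ 90
Round 2 — Lorne overflows.
  Ashby: +85 → 115 ≥ 50
  Claymore: +20 → 20 < 30
  Dunlea: +45 → 45 < 60
  Eston: +80 → 80 ≥ 30
  Inley: +30 → 30 < 100
  Kelston: +60 → 85 < 120
  Marsh: +50 → 50 ≥ 30
  Perry: +60 → 60 < 100
Round 3 — Ashby, Eston, Marsh overflow.
  Claymore: +50 → 70 ≥ 30
  Harrow: +40 → 40 < 90
  Kelston: +40 → 125 ≥ 120
  Oakham: +25 → 25 < 30
Round 4 — Claymore, Kelston overflow.
  Oakham: +55 → 80 ≥ 30
  Perry: +10 → 70 < 100
Round 5 — Oakham overflows.
  Inley: +30 → 60 < 100
No further overflows.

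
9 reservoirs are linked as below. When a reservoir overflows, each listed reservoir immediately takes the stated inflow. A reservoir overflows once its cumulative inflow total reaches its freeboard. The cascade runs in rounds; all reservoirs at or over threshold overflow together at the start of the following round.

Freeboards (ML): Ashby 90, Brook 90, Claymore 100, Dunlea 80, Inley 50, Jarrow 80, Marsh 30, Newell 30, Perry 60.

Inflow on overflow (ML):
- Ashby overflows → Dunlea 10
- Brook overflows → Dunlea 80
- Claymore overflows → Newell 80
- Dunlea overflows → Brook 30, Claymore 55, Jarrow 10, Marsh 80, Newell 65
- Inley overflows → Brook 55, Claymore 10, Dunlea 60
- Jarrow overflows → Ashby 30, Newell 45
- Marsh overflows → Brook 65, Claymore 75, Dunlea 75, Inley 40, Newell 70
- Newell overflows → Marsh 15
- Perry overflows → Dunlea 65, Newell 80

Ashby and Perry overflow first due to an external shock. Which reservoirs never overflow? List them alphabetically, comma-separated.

Brook, Claymore, Dunlea, Inley, Jarrow, Marsh

Round 1 — Ashby, Perry overflow (initial).
  Dunlea: +10+65 → 75 < 80
  Newell: +80 → 80 ≥ 30
Round 2 — Newell overflows.
  Marsh: +15 → 15 < 30
No further overflows.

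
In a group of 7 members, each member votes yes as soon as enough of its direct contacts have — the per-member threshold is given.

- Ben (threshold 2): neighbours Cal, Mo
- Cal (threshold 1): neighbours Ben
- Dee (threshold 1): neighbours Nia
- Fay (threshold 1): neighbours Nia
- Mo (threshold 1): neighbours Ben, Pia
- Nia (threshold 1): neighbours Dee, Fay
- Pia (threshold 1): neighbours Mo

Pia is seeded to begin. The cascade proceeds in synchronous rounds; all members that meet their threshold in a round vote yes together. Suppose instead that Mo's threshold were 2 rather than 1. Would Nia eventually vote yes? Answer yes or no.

no

With Mo's threshold at 2:
Round 1 — Pia votes yes (initial).
Round 2 — no new yes votes; cascade stops.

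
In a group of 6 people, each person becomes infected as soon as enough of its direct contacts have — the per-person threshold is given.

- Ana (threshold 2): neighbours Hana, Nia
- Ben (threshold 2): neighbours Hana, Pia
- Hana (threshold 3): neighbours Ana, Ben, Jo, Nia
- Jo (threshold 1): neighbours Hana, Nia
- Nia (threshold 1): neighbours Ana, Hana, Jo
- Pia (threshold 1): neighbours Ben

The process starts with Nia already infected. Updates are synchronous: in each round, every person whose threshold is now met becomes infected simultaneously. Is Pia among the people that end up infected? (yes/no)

Round 1 — Nia becomes infected (initial).
Round 2 — checking thresholds:
  Ana: 1 of 2 neighbours < 2, not yet.
  Hana: 1 of 4 neighbours < 3, not yet.
  Jo: 1 of 2 neighbours ≥ 1, becomes infected.
Round 3 — no new infections; cascade stops.

no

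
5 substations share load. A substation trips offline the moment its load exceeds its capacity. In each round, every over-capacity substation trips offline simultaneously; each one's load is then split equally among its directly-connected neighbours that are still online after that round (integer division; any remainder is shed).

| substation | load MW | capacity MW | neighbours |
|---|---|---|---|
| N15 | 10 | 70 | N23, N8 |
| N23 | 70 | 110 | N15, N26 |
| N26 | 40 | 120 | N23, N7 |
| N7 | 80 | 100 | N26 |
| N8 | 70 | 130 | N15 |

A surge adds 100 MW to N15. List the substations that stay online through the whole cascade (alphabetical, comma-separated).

Round 1 — N15 at 110 > 70. N15 trips offline.
  N15 sheds 110 MW to N23, N8: 55 each.
    N23: 70+55 = 125 > 110
    N8: 70+55 = 125 ≤ 130
Round 2 — N23 trips offline.
  N23 sheds 125 MW to N26: 125 each.
    N26: 40+125 = 165 > 120
Round 3 — N26 trips offline.
  N26 sheds 165 MW to N7: 165 each.
    N7: 80+165 = 245 > 100
Round 4 — N7 trips offline.
  N7 sheds 245 MW: no online neighbours, lost.
No further trips.

N8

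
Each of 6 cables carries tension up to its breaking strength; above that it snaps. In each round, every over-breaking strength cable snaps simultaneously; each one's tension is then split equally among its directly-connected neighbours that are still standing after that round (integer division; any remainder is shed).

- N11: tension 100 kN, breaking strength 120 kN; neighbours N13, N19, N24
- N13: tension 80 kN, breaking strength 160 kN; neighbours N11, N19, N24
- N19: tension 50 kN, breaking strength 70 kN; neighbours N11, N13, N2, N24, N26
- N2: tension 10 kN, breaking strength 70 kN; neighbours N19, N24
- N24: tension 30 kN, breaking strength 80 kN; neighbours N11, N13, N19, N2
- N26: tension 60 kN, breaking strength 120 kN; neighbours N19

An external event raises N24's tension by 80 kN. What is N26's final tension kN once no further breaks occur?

Round 1 — N24 at 110 > 80. N24 snaps.
  N24 sheds 110 kN to N11, N13, N19, N2: 27 each (2 lost).
    N11: 100+27 = 127 > 120
    N13: 80+27 = 107 ≤ 160
    N19: 50+27 = 77 > 70
    N2: 10+27 = 37 ≤ 70
Round 2 — N11, N19 snap.
  N11 sheds 127 kN to N13: 127 each.
    N13: 107+127 = 234 > 160
  N19 sheds 77 kN to N13, N2, N26: 25 each (2 lost).
    N13: 234+25 = 259 > 160
    N2: 37+25 = 62 ≤ 70
    N26: 60+25 = 85 ≤ 120
Round 3 — N13 snaps.
  N13 sheds 259 kN: no online neighbours, lost.
No further breaks.

85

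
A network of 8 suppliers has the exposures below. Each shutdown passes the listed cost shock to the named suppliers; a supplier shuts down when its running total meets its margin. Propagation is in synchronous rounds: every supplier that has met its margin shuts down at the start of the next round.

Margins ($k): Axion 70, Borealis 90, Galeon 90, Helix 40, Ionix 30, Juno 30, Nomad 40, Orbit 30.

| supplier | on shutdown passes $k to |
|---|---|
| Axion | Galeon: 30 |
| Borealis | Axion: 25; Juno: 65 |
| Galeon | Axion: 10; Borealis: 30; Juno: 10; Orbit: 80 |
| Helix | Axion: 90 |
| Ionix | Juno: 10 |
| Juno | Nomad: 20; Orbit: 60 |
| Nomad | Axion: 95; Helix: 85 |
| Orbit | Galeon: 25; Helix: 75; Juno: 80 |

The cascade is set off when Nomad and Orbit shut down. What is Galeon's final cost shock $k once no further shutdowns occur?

Round 1 — Nomad, Orbit shut down (initial).
  Axion: +95 → 95 ≥ 70
  Galeon: +25 → 25 < 90
  Helix: +85+75 → 160 ≥ 40
  Juno: +80 → 80 ≥ 30
Round 2 — Axion, Helix, Juno shut down.
  Galeon: +30 → 55 < 90
No further shutdowns.

55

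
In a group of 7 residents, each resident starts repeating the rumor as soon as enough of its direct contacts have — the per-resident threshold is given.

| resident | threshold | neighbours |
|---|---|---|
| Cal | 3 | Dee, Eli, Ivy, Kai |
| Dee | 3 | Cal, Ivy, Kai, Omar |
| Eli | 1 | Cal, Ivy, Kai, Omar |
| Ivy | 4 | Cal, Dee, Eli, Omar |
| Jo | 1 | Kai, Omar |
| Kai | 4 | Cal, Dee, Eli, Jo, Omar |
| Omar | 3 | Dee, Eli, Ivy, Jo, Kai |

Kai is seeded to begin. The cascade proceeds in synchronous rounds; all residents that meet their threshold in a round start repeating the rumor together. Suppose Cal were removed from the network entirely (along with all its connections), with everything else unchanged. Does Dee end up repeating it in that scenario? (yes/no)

no

With Cal removed:
Round 1 — Kai starts repeating the rumor (initial).
Round 2 — checking thresholds:
  Dee: 1 of 3 neighbours < 3, holds.
  Eli: 1 of 3 neighbours ≥ 1, starts repeating the rumor.
  Jo: 1 of 2 neighbours ≥ 1, starts repeating the rumor.
  Omar: 1 of 5 neighbours < 3, holds.
Round 3 — checking thresholds:
  Dee: 1 of 3 neighbours < 3, holds.
  Ivy: 1 of 3 neighbours < 4, holds.
  Omar: 3 of 5 neighbours ≥ 3, starts repeating the rumor.
Round 4 — no new spreads; cascade stops.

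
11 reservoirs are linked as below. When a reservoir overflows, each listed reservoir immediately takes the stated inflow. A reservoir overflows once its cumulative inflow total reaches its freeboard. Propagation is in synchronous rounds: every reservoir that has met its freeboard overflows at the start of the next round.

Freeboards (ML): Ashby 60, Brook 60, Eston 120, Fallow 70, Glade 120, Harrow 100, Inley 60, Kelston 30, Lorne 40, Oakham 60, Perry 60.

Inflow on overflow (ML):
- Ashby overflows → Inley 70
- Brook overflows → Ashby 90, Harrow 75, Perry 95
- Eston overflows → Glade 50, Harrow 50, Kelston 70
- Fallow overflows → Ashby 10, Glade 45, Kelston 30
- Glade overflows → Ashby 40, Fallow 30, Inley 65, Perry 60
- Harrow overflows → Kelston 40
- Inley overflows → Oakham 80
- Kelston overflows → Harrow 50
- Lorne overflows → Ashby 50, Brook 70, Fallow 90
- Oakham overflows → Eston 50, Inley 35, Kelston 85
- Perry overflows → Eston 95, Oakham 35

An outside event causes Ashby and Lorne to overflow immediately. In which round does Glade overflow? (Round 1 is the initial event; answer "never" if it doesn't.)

Round 1 — Ashby, Lorne overflow (initial).
  Brook: +70 → 70 ≥ 60
  Fallow: +90 → 90 ≥ 70
  Inley: +70 → 70 ≥ 60
Round 2 — Brook, Fallow, Inley overflow.
  Glade: +45 → 45 < 120
  Harrow: +75 → 75 < 100
  Kelston: +30 → 30 ≥ 30
  Oakham: +80 → 80 ≥ 60
  Perry: +95 → 95 ≥ 60
Round 3 — Kelston, Oakham, Perry overflow.
  Eston: +50+95 → 145 ≥ 120
  Harrow: +50 → 125 ≥ 100
Round 4 — Eston, Harrow overflow.
  Glade: +50 → 95 < 120
No further overflows.

never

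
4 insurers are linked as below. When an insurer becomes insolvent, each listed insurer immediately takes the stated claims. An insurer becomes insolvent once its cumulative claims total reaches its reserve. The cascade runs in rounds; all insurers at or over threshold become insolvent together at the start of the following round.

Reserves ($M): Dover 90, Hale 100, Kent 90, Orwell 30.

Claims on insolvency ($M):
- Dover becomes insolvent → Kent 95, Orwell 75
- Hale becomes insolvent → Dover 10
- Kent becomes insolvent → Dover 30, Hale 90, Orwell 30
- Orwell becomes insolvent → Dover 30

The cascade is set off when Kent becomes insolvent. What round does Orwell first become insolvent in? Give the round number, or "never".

2

Round 1 — Kent becomes insolvent (initial).
  Dover: +30 → 30 < 90
  Hale: +90 → 90 < 100
  Orwell: +30 → 30 ≥ 30
Round 2 — Orwell becomes insolvent.
  Dover: +30 → 60 < 90
No further insolvencies.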